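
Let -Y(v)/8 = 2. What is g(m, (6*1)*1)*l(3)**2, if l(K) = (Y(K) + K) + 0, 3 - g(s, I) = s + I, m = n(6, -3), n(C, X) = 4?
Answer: -1183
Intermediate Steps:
m = 4
Y(v) = -16 (Y(v) = -8*2 = -16)
g(s, I) = 3 - I - s (g(s, I) = 3 - (s + I) = 3 - (I + s) = 3 + (-I - s) = 3 - I - s)
l(K) = -16 + K (l(K) = (-16 + K) + 0 = -16 + K)
g(m, (6*1)*1)*l(3)**2 = (3 - 6*1 - 1*4)*(-16 + 3)**2 = (3 - 6 - 4)*(-13)**2 = (3 - 1*6 - 4)*169 = (3 - 6 - 4)*169 = -7*169 = -1183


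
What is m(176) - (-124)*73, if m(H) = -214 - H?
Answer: 8662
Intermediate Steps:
m(176) - (-124)*73 = (-214 - 1*176) - (-124)*73 = (-214 - 176) - 1*(-9052) = -390 + 9052 = 8662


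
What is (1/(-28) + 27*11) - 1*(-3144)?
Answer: 96347/28 ≈ 3441.0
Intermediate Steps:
(1/(-28) + 27*11) - 1*(-3144) = (1*(-1/28) + 297) + 3144 = (-1/28 + 297) + 3144 = 8315/28 + 3144 = 96347/28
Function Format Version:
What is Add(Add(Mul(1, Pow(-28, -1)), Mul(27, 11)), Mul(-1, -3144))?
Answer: Rational(96347, 28) ≈ 3441.0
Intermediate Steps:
Add(Add(Mul(1, Pow(-28, -1)), Mul(27, 11)), Mul(-1, -3144)) = Add(Add(Mul(1, Rational(-1, 28)), 297), 3144) = Add(Add(Rational(-1, 28), 297), 3144) = Add(Rational(8315, 28), 3144) = Rational(96347, 28)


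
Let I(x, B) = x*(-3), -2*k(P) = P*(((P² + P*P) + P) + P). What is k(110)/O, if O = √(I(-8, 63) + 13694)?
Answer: -671550*√38/361 ≈ -11467.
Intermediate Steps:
k(P) = -P*(2*P + 2*P²)/2 (k(P) = -P*(((P² + P*P) + P) + P)/2 = -P*(((P² + P²) + P) + P)/2 = -P*((2*P² + P) + P)/2 = -P*((P + 2*P²) + P)/2 = -P*(2*P + 2*P²)/2)
I(x, B) = -3*x
O = 19*√38 (O = √(-3*(-8) + 13694) = √(24 + 13694) = √13718 = 19*√38 ≈ 117.12)
k(110)/O = (110²*(-1 - 1*110))/((19*√38)) = (12100*(-1 - 110))*(√38/722) = (12100*(-111))*(√38/722) = -671550*√38/361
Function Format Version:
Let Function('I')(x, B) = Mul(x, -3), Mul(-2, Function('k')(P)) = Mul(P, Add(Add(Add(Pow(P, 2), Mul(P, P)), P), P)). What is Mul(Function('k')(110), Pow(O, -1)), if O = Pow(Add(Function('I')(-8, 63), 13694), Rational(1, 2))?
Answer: Mul(Rational(-671550, 361), Pow(38, Rational(1, 2))) ≈ -11467.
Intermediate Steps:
Function('k')(P) = Mul(Rational(-1, 2), P, Add(Mul(2, P), Mul(2, Pow(P, 2)))) (Function('k')(P) = Mul(Rational(-1, 2), Mul(P, Add(Add(Add(Pow(P, 2), Mul(P, P)), P), P))) = Mul(Rational(-1, 2), Mul(P, Add(Add(Add(Pow(P, 2), Pow(P, 2)), P), P))) = Mul(Rational(-1, 2), Mul(P, Add(Add(Mul(2, Pow(P, 2)), P), P))) = Mul(Rational(-1, 2), Mul(P, Add(Add(P, Mul(2, Pow(P, 2))), P))) = Mul(Rational(-1, 2), Mul(P, Add(Mul(2, P), Mul(2, Pow(P, 2))))) = Mul(Rational(-1, 2), P, Add(Mul(2, P), Mul(2, Pow(P, 2)))))
Function('I')(x, B) = Mul(-3, x)
O = Mul(19, Pow(38, Rational(1, 2))) (O = Pow(Add(Mul(-3, -8), 13694), Rational(1, 2)) = Pow(Add(24, 13694), Rational(1, 2)) = Pow(13718, Rational(1, 2)) = Mul(19, Pow(38, Rational(1, 2))) ≈ 117.12)
Mul(Function('k')(110), Pow(O, -1)) = Mul(Mul(Pow(110, 2), Add(-1, Mul(-1, 110))), Pow(Mul(19, Pow(38, Rational(1, 2))), -1)) = Mul(Mul(12100, Add(-1, -110)), Mul(Rational(1, 722), Pow(38, Rational(1, 2)))) = Mul(Mul(12100, -111), Mul(Rational(1, 722), Pow(38, Rational(1, 2)))) = Mul(-1343100, Mul(Rational(1, 722), Pow(38, Rational(1, 2)))) = Mul(Rational(-671550, 361), Pow(38, Rational(1, 2)))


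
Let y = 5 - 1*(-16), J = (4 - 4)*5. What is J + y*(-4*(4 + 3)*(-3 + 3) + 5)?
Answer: 105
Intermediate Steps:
J = 0 (J = 0*5 = 0)
y = 21 (y = 5 + 16 = 21)
J + y*(-4*(4 + 3)*(-3 + 3) + 5) = 0 + 21*(-4*(4 + 3)*(-3 + 3) + 5) = 0 + 21*(-28*0 + 5) = 0 + 21*(-4*0 + 5) = 0 + 21*(0 + 5) = 0 + 21*5 = 0 + 105 = 105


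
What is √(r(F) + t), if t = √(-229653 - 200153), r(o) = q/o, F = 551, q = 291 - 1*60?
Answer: √(127281 + 303601*I*√429806)/551 ≈ 18.111 + 18.099*I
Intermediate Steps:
q = 231 (q = 291 - 60 = 231)
r(o) = 231/o
t = I*√429806 (t = √(-429806) = I*√429806 ≈ 655.6*I)
√(r(F) + t) = √(231/551 + I*√429806)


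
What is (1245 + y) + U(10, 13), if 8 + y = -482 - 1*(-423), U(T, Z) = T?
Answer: 1188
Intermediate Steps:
y = -67 (y = -8 + (-482 - 1*(-423)) = -8 + (-482 + 423) = -8 - 59 = -67)
(1245 + y) + U(10, 13) = (1245 - 67) + 10 = 1178 + 10 = 1188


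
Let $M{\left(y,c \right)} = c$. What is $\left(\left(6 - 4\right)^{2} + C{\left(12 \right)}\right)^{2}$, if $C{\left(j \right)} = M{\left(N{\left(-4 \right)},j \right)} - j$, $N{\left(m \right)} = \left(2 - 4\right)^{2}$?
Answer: $16$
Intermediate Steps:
$N{\left(m \right)} = 4$ ($N{\left(m \right)} = \left(-2\right)^{2} = 4$)
$C{\left(j \right)} = 0$ ($C{\left(j \right)} = j - j = 0$)
$\left(\left(6 - 4\right)^{2} + C{\left(12 \right)}\right)^{2} = \left(\left(6 - 4\right)^{2} + 0\right)^{2} = \left(2^{2} + 0\right)^{2} = \left(4 + 0\right)^{2} = 4^{2} = 16$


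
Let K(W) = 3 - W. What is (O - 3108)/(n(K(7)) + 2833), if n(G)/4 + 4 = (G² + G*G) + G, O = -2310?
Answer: -5418/2929 ≈ -1.8498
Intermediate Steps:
n(G) = -16 + 4*G + 8*G² (n(G) = -16 + 4*((G² + G*G) + G) = -16 + 4*((G² + G²) + G) = -16 + 4*(2*G² + G) = -16 + 4*(G + 2*G²) = -16 + (4*G + 8*G²) = -16 + 4*G + 8*G²)
(O - 3108)/(n(K(7)) + 2833) = (-2310 - 3108)/((-16 + 4*(3 - 1*7) + 8*(3 - 1*7)²) + 2833) = -5418/((-16 + 4*(3 - 7) + 8*(3 - 7)²) + 2833) = -5418/((-16 + 4*(-4) + 8*(-4)²) + 2833) = -5418/((-16 - 16 + 8*16) + 2833) = -5418/((-16 - 16 + 128) + 2833) = -5418/(96 + 2833) = -5418/2929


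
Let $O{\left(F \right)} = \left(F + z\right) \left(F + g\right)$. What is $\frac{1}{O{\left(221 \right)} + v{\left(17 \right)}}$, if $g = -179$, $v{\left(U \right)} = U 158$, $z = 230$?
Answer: $\frac{1}{21628} \approx 4.6236 \cdot 10^{-5}$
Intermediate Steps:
$v{\left(U \right)} = 158 U$
$O{\left(F \right)} = \left(-179 + F\right) \left(230 + F\right)$ ($O{\left(F \right)} = \left(F + 230\right) \left(F - 179\right) = \left(230 + F\right) \left(-179 + F\right) = \left(-179 + F\right) \left(230 + F\right)$)
$\frac{1}{O{\left(221 \right)} + v{\left(17 \right)}} = \frac{1}{\left(-41170 + 221^{2} + 51 \cdot 221\right) + 158 \cdot 17} = \frac{1}{\left(-41170 + 48841 + 11271\right) + 2686} = \frac{1}{18942 + 2686} = \frac{1}{21628}$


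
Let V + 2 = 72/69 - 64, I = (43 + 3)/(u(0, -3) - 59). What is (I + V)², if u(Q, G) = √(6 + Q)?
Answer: 27605279297368/6388005625 + 21016288*√6/12075625 ≈ 4325.7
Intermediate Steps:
I = 46/(-59 + √6) (I = (43 + 3)/(√(6 + 0) - 59) = 46/(√6 - 59) = 46/(-59 + √6) ≈ -0.81343)
V = -1494/23 (V = -2 + (72/69 - 64) = -2 + (72*(1/69) - 64) = -2 + (24/23 - 64) = -2 - 1448/23 = -1494/23 ≈ -64.957)
(I + V)² = ((-2714/3475 - 46*√6/3475) - 1494/23)² = (-5254072/79925 - 46*√6/3475)²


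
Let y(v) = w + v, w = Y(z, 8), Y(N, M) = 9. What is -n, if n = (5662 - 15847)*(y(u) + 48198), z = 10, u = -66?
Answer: 490316085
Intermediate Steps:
w = 9
y(v) = 9 + v
n = -490316085 (n = (5662 - 15847)*((9 - 66) + 48198) = -10185*(-57 + 48198) = -10185*48141 = -490316085)
-n = -1*(-490316085) = 490316085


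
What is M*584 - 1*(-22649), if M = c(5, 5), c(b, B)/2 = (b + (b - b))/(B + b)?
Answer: 23233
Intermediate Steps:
c(b, B) = 2*b/(B + b) (c(b, B) = 2*((b + (b - b))/(B + b)) = 2*((b + 0)/(B + b)) = 2*(b/(B + b)) = 2*b/(B + b))
M = 1 (M = 2*5/(5 + 5) = 2*5/10 = 2*5*(⅒) = 1)
M*584 - 1*(-22649) = 1*584 - 1*(-22649) = 584 + 22649 = 23233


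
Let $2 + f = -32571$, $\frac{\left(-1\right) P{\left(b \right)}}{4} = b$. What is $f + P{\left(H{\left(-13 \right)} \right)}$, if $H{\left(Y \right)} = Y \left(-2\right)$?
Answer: $-32677$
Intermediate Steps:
$H{\left(Y \right)} = - 2 Y$
$P{\left(b \right)} = - 4 b$
$f = -32573$ ($f = -2 - 32571 = -32573$)
$f + P{\left(H{\left(-13 \right)} \right)} = -32573 - 4 \left(\left(-2\right) \left(-13\right)\right) = -32573 - 104 = -32677$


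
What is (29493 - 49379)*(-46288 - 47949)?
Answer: 1873996982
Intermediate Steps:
(29493 - 49379)*(-46288 - 47949) = -19886*(-94237) = 1873996982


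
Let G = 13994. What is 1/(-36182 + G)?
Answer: -1/22188 ≈ -4.5069e-5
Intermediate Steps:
1/(-36182 + G) = 1/(-36182 + 13994) = 1/(-22188) = -1/22188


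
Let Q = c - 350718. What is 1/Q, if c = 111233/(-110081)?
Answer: -110081/38607499391 ≈ -2.8513e-6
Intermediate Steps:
c = -111233/110081 (c = 111233*(-1/110081) = -111233/110081 ≈ -1.0105)
Q = -38607499391/110081 (Q = -111233/110081 - 350718 = -38607499391/110081 ≈ -3.5072e+5)
1/Q = 1/(-38607499391/110081) = -110081/38607499391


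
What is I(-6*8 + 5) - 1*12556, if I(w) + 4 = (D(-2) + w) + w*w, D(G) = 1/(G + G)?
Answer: -43017/4 ≈ -10754.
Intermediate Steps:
D(G) = 1/(2*G)
I(w) = -17/4 + w + w**2 (I(w) = -4 + (((1/2)/(-2) + w) + w*w) = -4 + (((1/2)*(-1/2) + w) + w**2) = -4 + ((-1/4 + w) + w**2) = -4 + (-1/4 + w + w**2) = -17/4 + w + w**2)
I(-6*8 + 5) - 1*12556 = (-17/4 + (-6*8 + 5) + (-6*8 + 5)**2) - 1*12556 = (-17/4 + (-48 + 5) + (-48 + 5)**2) - 12556 = (-17/4 - 43 + (-43)**2) - 12556 = (-17/4 - 43 + 1849) - 12556 = 7207/4 - 12556 = -43017/4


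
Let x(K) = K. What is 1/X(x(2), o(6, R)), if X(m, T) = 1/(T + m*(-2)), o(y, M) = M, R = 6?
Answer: 2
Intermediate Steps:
X(m, T) = 1/(T - 2*m)
1/X(x(2), o(6, R)) = 1/(1/(6 - 2*2)) = 1/(1/(6 - 4)) = 1/(1/2) = 1/(½) = 2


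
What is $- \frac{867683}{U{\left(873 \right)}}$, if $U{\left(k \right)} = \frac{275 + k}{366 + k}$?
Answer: $- \frac{3745851}{4} \approx -9.3646 \cdot 10^{5}$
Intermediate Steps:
$U{\left(k \right)} = \frac{275 + k}{366 + k}$
$- \frac{867683}{U{\left(873 \right)}} = - \frac{867683}{\frac{1}{366 + 873} \left(275 + 873\right)} = - \frac{867683}{\frac{1}{1239} \cdot 1148} = - \frac{867683}{\frac{164}{177}} = \left(-867683\right) \frac{177}{164} = - \frac{3745851}{4}$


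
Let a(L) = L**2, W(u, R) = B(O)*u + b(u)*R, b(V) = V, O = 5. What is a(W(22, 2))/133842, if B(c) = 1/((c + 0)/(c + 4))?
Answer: 87362/1673025 ≈ 0.052218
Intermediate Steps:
B(c) = (4 + c)/c (B(c) = 1/(c/(4 + c)) = (4 + c)/c)
W(u, R) = 9*u/5 + R*u (W(u, R) = ((4 + 5)/5)*u + u*R = ((1/5)*9)*u + R*u = 9*u/5 + R*u)
a(W(22, 2))/133842 = ((1/5)*22*(9 + 5*2))**2/133842 = ((1/5)*22*(9 + 10))**2*(1/133842) = ((1/5)*22*19)**2*(1/133842) = (418/5)**2*(1/133842) = (174724/25)*(1/133842) = 87362/1673025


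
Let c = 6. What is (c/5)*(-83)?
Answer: -498/5 ≈ -99.600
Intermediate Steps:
(c/5)*(-83) = (6/5)*(-83) = -498/5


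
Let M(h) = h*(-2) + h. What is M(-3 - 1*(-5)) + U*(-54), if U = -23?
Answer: 1240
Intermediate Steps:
M(h) = -h (M(h) = -2*h + h = -h)
M(-3 - 1*(-5)) + U*(-54) = -(-3 - 1*(-5)) - 23*(-54) = -(-3 + 5) + 1242 = -1*2 + 1242 = -2 + 1242 = 1240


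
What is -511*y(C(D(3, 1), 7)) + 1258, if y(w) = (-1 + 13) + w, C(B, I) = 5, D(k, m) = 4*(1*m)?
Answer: -7429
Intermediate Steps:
D(k, m) = 4*m
y(w) = 12 + w
-511*y(C(D(3, 1), 7)) + 1258 = -511*(12 + 5) + 1258 = -511*17 + 1258 = -8687 + 1258 = -7429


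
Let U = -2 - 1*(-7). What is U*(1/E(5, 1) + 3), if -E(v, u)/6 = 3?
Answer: 265/18 ≈ 14.722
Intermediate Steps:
E(v, u) = -18 (E(v, u) = -6*3 = -18)
U = 5 (U = -2 + 7 = 5)
U*(1/E(5, 1) + 3) = 5*(1/(-18) + 3) = 5*(-1/18 + 3) = 5*(53/18) = 265/18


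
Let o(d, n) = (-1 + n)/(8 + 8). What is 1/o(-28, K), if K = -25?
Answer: -8/13 ≈ -0.61539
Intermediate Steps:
o(d, n) = -1/16 + n/16 (o(d, n) = (-1 + n)/16 = (-1 + n)*(1/16) = -1/16 + n/16)
1/o(-28, K) = 1/(-1/16 + (1/16)*(-25)) = 1/(-1/16 - 25/16) = 1/(-13/8) = -8/13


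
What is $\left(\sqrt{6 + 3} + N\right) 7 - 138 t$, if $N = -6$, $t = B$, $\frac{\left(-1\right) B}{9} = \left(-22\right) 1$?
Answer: $-27345$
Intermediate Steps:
$B = 198$ ($B = - 9 \left(\left(-22\right) 1\right) = \left(-9\right) \left(-22\right) = 198$)
$t = 198$
$\left(\sqrt{6 + 3} + N\right) 7 - 138 t = \left(\sqrt{6 + 3} - 6\right) 7 - 27324 = \left(\sqrt{9} - 6\right) 7 - 27324 = \left(3 - 6\right) 7 - 27324 = \left(-3\right) 7 - 27324 = -21 - 27324 = -27345$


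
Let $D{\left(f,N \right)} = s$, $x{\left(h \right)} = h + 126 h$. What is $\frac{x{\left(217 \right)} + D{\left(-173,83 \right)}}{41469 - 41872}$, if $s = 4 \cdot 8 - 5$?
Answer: $- \frac{2122}{31} \approx -68.452$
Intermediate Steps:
$x{\left(h \right)} = 127 h$
$s = 27$ ($s = 32 - 5 = 27$)
$D{\left(f,N \right)} = 27$
$\frac{x{\left(217 \right)} + D{\left(-173,83 \right)}}{41469 - 41872} = \frac{127 \cdot 217 + 27}{41469 - 41872} = \frac{27559 + 27}{-403} = 27586 \left(- \frac{1}{403}\right) = - \frac{2122}{31}$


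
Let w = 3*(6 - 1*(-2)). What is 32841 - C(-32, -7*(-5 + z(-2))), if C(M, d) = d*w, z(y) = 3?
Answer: 32505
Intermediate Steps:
w = 24 (w = 3*(6 + 2) = 3*8 = 24)
C(M, d) = 24*d (C(M, d) = d*24 = 24*d)
32841 - C(-32, -7*(-5 + z(-2))) = 32841 - 24*(-7*(-5 + 3)) = 32841 - 24*(-7*(-2)) = 32841 - 24*14 = 32841 - 1*336 = 32841 - 336 = 32505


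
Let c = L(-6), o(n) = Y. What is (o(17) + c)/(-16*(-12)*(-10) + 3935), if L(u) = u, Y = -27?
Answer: -33/2015 ≈ -0.016377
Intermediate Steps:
o(n) = -27
c = -6
(o(17) + c)/(-16*(-12)*(-10) + 3935) = (-27 - 6)/(-16*(-12)*(-10) + 3935) = -33/(192*(-10) + 3935) = -33/(-1920 + 3935) = -33/2015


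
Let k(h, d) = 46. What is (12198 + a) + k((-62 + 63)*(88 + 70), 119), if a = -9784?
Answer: 2460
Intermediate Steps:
(12198 + a) + k((-62 + 63)*(88 + 70), 119) = (12198 - 9784) + 46 = 2414 + 46 = 2460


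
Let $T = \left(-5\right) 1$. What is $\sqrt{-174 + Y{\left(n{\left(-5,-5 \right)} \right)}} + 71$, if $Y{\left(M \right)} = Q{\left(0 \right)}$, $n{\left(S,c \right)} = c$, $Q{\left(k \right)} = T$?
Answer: $71 + i \sqrt{179} \approx 71.0 + 13.379 i$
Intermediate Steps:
$T = -5$
$Q{\left(k \right)} = -5$
$Y{\left(M \right)} = -5$
$\sqrt{-174 + Y{\left(n{\left(-5,-5 \right)} \right)}} + 71 = \sqrt{-174 - 5} + 71 = \sqrt{-179} + 71 = i \sqrt{179} + 71 = 71 + i \sqrt{179}$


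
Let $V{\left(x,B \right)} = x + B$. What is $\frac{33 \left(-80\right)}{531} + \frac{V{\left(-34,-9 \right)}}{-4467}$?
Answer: $- \frac{1307783}{263553} \approx -4.9621$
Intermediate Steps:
$V{\left(x,B \right)} = B + x$
$\frac{33 \left(-80\right)}{531} + \frac{V{\left(-34,-9 \right)}}{-4467} = \frac{33 \left(-80\right)}{531} + \frac{-9 - 34}{-4467} = \left(-2640\right) \frac{1}{531} - - \frac{43}{4467} = - \frac{880}{177} + \frac{43}{4467} = - \frac{1307783}{263553}$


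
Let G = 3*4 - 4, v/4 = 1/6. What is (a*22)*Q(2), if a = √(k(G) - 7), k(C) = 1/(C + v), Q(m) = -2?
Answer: -22*I*√4654/13 ≈ -115.45*I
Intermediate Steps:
v = ⅔ (v = 4/6 = 4*(⅙) = ⅔ ≈ 0.66667)
G = 8 (G = 12 - 4 = 8)
k(C) = 1/(⅔ + C) (k(C) = 1/(C + ⅔) = 1/(⅔ + C))
a = I*√4654/26 (a = √(3/(2 + 3*8) - 7) = √(3/(2 + 24) - 7) = √(3/26 - 7) = √(-179/26) = I*√4654/26 ≈ 2.6239*I)
(a*22)*Q(2) = ((I*√4654/26)*22)*(-2) = (11*I*√4654/13)*(-2) = -22*I*√4654/13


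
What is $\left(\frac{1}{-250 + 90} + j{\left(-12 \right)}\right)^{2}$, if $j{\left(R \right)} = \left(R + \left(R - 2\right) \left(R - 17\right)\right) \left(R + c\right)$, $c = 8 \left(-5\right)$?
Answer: $\frac{10745815042561}{25600} \approx 4.1976 \cdot 10^{8}$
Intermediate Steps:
$c = -40$
$j{\left(R \right)} = \left(-40 + R\right) \left(R + \left(-17 + R\right) \left(-2 + R\right)\right)$ ($j{\left(R \right)} = \left(R + \left(R - 2\right) \left(R - 17\right)\right) \left(R - 40\right) = \left(R + \left(-2 + R\right) \left(-17 + R\right)\right) \left(-40 + R\right) = \left(R + \left(-17 + R\right) \left(-2 + R\right)\right) \left(-40 + R\right) = \left(-40 + R\right) \left(R + \left(-17 + R\right) \left(-2 + R\right)\right)$)
$\left(\frac{1}{-250 + 90} + j{\left(-12 \right)}\right)^{2} = \left(\frac{1}{-250 + 90} + \left(-1360 + \left(-12\right)^{3} - 58 \left(-12\right)^{2} + 754 \left(-12\right)\right)\right)^{2} = \left(\frac{1}{-160} - 20488\right)^{2} = \left(- \frac{1}{160} - 20488\right)^{2} = \left(- \frac{3278081}{160}\right)^{2} = \frac{10745815042561}{25600}$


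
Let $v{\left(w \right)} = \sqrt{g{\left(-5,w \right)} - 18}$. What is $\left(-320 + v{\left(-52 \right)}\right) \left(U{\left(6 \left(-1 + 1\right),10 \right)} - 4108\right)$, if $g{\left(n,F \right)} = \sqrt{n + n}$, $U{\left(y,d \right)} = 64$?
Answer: $1294080 - 4044 \sqrt{-18 + i \sqrt{10}} \approx 1.2926 \cdot 10^{6} - 17223.0 i$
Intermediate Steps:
$g{\left(n,F \right)} = \sqrt{2} \sqrt{n}$ ($g{\left(n,F \right)} = \sqrt{2 n} = \sqrt{2} \sqrt{n}$)
$v{\left(w \right)} = \sqrt{-18 + i \sqrt{10}}$ ($v{\left(w \right)} = \sqrt{\sqrt{2} \sqrt{-5} - 18} = \sqrt{\sqrt{2} i \sqrt{5} - 18} = \sqrt{i \sqrt{10} - 18} = \sqrt{-18 + i \sqrt{10}}$)
$\left(-320 + v{\left(-52 \right)}\right) \left(U{\left(6 \left(-1 + 1\right),10 \right)} - 4108\right) = \left(-320 + \sqrt{-18 + i \sqrt{10}}\right) \left(64 - 4108\right) = \left(-320 + \sqrt{-18 + i \sqrt{10}}\right) \left(-4044\right) = 1294080 - 4044 \sqrt{-18 + i \sqrt{10}}$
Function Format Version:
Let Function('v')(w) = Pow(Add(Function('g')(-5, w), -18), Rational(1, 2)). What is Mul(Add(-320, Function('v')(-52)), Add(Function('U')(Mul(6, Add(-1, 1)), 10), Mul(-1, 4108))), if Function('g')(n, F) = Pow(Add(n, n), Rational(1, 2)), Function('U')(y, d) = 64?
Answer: Add(1294080, Mul(-4044, Pow(Add(-18, Mul(I, Pow(10, Rational(1, 2)))), Rational(1, 2)))) ≈ Add(1.2926e+6, Mul(-17223., I))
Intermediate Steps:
Function('g')(n, F) = Mul(Pow(2, Rational(1, 2)), Pow(n, Rational(1, 2))) (Function('g')(n, F) = Pow(Mul(2, n), Rational(1, 2)) = Mul(Pow(2, Rational(1, 2)), Pow(n, Rational(1, 2))))
Function('v')(w) = Pow(Add(-18, Mul(I, Pow(10, Rational(1, 2)))), Rational(1, 2)) (Function('v')(w) = Pow(Add(Mul(Pow(2, Rational(1, 2)), Pow(-5, Rational(1, 2))), -18), Rational(1, 2)) = Pow(Add(Mul(Pow(2, Rational(1, 2)), Mul(I, Pow(5, Rational(1, 2)))), -18), Rational(1, 2)) = Pow(Add(Mul(I, Pow(10, Rational(1, 2))), -18), Rational(1, 2)) = Pow(Add(-18, Mul(I, Pow(10, Rational(1, 2)))), Rational(1, 2)))
Mul(Add(-320, Function('v')(-52)), Add(Function('U')(Mul(6, Add(-1, 1)), 10), Mul(-1, 4108))) = Mul(Add(-320, Pow(Add(-18, Mul(I, Pow(10, Rational(1, 2)))), Rational(1, 2))), Add(64, Mul(-1, 4108))) = Mul(Add(-320, Pow(Add(-18, Mul(I, Pow(10, Rational(1, 2)))), Rational(1, 2))), Add(64, -4108)) = Mul(Add(-320, Pow(Add(-18, Mul(I, Pow(10, Rational(1, 2)))), Rational(1, 2))), -4044) = Add(1294080, Mul(-4044, Pow(Add(-18, Mul(I, Pow(10, Rational(1, 2)))), Rational(1, 2))))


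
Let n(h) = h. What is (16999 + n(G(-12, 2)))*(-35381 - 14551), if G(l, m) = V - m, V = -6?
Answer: -848394612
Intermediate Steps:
G(l, m) = -6 - m
(16999 + n(G(-12, 2)))*(-35381 - 14551) = (16999 + (-6 - 1*2))*(-35381 - 14551) = (16999 + (-6 - 2))*(-49932) = (16999 - 8)*(-49932) = 16991*(-49932) = -848394612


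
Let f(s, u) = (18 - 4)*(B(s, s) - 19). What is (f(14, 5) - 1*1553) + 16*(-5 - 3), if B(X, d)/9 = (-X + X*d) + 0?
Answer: 20985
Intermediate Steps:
B(X, d) = -9*X + 9*X*d (B(X, d) = 9*((-X + X*d) + 0) = 9*(-X + X*d) = -9*X + 9*X*d)
f(s, u) = -266 + 126*s*(-1 + s) (f(s, u) = (18 - 4)*(9*s*(-1 + s) - 19) = 14*(-19 + 9*s*(-1 + s)) = -266 + 126*s*(-1 + s))
(f(14, 5) - 1*1553) + 16*(-5 - 3) = ((-266 + 126*14*(-1 + 14)) - 1*1553) + 16*(-5 - 3) = ((-266 + 126*14*13) - 1553) + 16*(-8) = ((-266 + 22932) - 1553) - 128 = (22666 - 1553) - 128 = 21113 - 128 = 20985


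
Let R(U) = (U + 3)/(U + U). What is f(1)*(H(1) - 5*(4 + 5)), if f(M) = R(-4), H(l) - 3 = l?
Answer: -41/8 ≈ -5.1250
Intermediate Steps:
H(l) = 3 + l
R(U) = (3 + U)/(2*U) (R(U) = (3 + U)/((2*U)) = (3 + U)*(1/(2*U)) = (3 + U)/(2*U))
f(M) = ⅛ (f(M) = (½)*(3 - 4)/(-4) = (½)*(-¼)*(-1) = ⅛)
f(1)*(H(1) - 5*(4 + 5)) = ((3 + 1) - 5*(4 + 5))/8 = (4 - 5*9)/8 = (4 - 45)/8 = (⅛)*(-41) = -41/8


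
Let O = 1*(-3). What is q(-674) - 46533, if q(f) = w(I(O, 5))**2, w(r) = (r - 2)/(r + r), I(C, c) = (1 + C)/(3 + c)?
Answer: -186051/4 ≈ -46513.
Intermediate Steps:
O = -3
I(C, c) = (1 + C)/(3 + c)
w(r) = (-2 + r)/(2*r) (w(r) = (-2 + r)/((2*r)) = (-2 + r)*(1/(2*r)) = (-2 + r)/(2*r))
q(f) = 81/4 (q(f) = ((-2 + (1 - 3)/(3 + 5))/(2*(((1 - 3)/(3 + 5)))))**2 = ((-2 - 2/8)/(2*((-2/8))))**2 = ((-2 + (1/8)*(-2))/(2*(((1/8)*(-2)))))**2 = ((-2 - 1/4)/(2*(-1/4)))**2 = ((1/2)*(-4)*(-9/4))**2 = (9/2)**2 = 81/4)
q(-674) - 46533 = 81/4 - 46533 = -186051/4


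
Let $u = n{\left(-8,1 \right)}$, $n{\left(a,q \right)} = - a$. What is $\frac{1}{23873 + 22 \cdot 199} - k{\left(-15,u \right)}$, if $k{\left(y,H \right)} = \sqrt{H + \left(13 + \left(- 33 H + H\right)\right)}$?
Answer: $\frac{1}{28251} - i \sqrt{235} \approx 3.5397 \cdot 10^{-5} - 15.33 i$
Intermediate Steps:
$u = 8$ ($u = \left(-1\right) \left(-8\right) = 8$)
$k{\left(y,H \right)} = \sqrt{13 - 31 H}$ ($k{\left(y,H \right)} = \sqrt{H - \left(-13 + 32 H\right)} = \sqrt{13 - 31 H}$)
$\frac{1}{23873 + 22 \cdot 199} - k{\left(-15,u \right)} = \frac{1}{23873 + 22 \cdot 199} - \sqrt{13 - 248} = \frac{1}{23873 + 4378} - \sqrt{13 - 248} = \frac{1}{28251} - \sqrt{-235} = \frac{1}{28251} - i \sqrt{235}$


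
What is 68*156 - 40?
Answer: 10568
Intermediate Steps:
68*156 - 40 = 10608 - 40 = 10568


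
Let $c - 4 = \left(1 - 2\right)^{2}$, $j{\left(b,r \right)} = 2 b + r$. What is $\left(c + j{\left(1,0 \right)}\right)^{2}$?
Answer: $49$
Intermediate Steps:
$j{\left(b,r \right)} = r + 2 b$
$c = 5$ ($c = 4 + \left(1 - 2\right)^{2} = 4 + \left(-1\right)^{2} = 4 + 1 = 5$)
$\left(c + j{\left(1,0 \right)}\right)^{2} = \left(5 + \left(0 + 2 \cdot 1\right)\right)^{2} = \left(5 + \left(0 + 2\right)\right)^{2} = \left(5 + 2\right)^{2} = 7^{2} = 49$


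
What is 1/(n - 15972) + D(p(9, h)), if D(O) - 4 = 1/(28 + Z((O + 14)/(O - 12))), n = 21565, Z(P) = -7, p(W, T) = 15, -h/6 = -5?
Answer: 67918/16779 ≈ 4.0478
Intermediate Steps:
h = 30 (h = -6*(-5) = 30)
D(O) = 85/21 (D(O) = 4 + 1/(28 - 7) = 4 + 1/21 = 85/21)
1/(n - 15972) + D(p(9, h)) = 1/(21565 - 15972) + 85/21 = 1/5593 + 85/21 = 67918/16779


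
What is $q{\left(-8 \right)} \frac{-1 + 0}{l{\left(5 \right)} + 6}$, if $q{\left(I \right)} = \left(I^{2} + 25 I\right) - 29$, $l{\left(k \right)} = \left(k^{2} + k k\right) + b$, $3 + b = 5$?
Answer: $\frac{165}{58} \approx 2.8448$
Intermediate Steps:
$b = 2$ ($b = -3 + 5 = 2$)
$l{\left(k \right)} = 2 + 2 k^{2}$ ($l{\left(k \right)} = \left(k^{2} + k k\right) + 2 = \left(k^{2} + k^{2}\right) + 2 = 2 k^{2} + 2 = 2 + 2 k^{2}$)
$q{\left(I \right)} = -29 + I^{2} + 25 I$
$q{\left(-8 \right)} \frac{-1 + 0}{l{\left(5 \right)} + 6} = \left(-29 + \left(-8\right)^{2} + 25 \left(-8\right)\right) \frac{-1 + 0}{\left(2 + 2 \cdot 5^{2}\right) + 6} = \left(-29 + 64 - 200\right) \left(- \frac{1}{\left(2 + 2 \cdot 25\right) + 6}\right) = - 165 \left(- \frac{1}{\left(2 + 50\right) + 6}\right) = - 165 \left(- \frac{1}{52 + 6}\right) = - 165 \left(- \frac{1}{58}\right) = - 165 \left(\left(-1\right) \frac{1}{58}\right) = \left(-165\right) \left(- \frac{1}{58}\right) = \frac{165}{58}$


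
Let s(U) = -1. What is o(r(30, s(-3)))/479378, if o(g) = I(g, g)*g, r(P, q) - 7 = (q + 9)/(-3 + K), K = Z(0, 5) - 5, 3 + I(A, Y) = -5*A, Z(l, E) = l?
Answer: -99/239689 ≈ -0.00041304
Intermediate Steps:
I(A, Y) = -3 - 5*A
K = -5 (K = 0 - 5 = -5)
r(P, q) = 47/8 - q/8 (r(P, q) = 7 + (q + 9)/(-3 - 5) = 7 + (9 + q)/(-8) = 7 + (9 + q)*(-⅛) = 7 + (-9/8 - q/8) = 47/8 - q/8)
o(g) = g*(-3 - 5*g) (o(g) = (-3 - 5*g)*g = g*(-3 - 5*g))
o(r(30, s(-3)))/479378 = -(47/8 - ⅛*(-1))*(3 + 5*(47/8 - ⅛*(-1)))/479378 = -(47/8 + ⅛)*(3 + 5*(47/8 + ⅛))*(1/479378) = -1*6*(3 + 5*6)*(1/479378) = -1*6*(3 + 30)*(1/479378) = -1*6*33*(1/479378) = -198*1/479378 = -99/239689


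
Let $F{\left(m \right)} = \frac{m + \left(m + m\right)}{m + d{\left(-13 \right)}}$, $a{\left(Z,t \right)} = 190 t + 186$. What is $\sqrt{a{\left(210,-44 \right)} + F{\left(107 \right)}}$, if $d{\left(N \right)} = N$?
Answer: $\frac{i \sqrt{72195290}}{94} \approx 90.391 i$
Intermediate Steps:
$a{\left(Z,t \right)} = 186 + 190 t$
$F{\left(m \right)} = \frac{3 m}{-13 + m}$ ($F{\left(m \right)} = \frac{m + \left(m + m\right)}{m - 13} = \frac{m + 2 m}{-13 + m} = \frac{3 m}{-13 + m}$)
$\sqrt{a{\left(210,-44 \right)} + F{\left(107 \right)}} = \sqrt{\left(186 + 190 \left(-44\right)\right) + 3 \cdot 107 \frac{1}{-13 + 107}} = \sqrt{\left(186 - 8360\right) + 3 \cdot 107 \cdot \frac{1}{94}} = \sqrt{-8174 + 3 \cdot 107 \cdot \frac{1}{94}} = \sqrt{-8174 + \frac{321}{94}} = \sqrt{- \frac{768035}{94}} = \frac{i \sqrt{72195290}}{94}$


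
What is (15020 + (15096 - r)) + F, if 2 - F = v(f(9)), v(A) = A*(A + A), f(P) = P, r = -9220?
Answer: 39176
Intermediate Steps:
v(A) = 2*A² (v(A) = A*(2*A) = 2*A²)
F = -160 (F = 2 - 2*9² = 2 - 2*81 = 2 - 1*162 = 2 - 162 = -160)
(15020 + (15096 - r)) + F = (15020 + (15096 - 1*(-9220))) - 160 = (15020 + (15096 + 9220)) - 160 = (15020 + 24316) - 160 = 39336 - 160 = 39176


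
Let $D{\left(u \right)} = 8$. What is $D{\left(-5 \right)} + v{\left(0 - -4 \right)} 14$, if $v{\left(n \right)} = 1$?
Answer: $22$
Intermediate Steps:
$D{\left(-5 \right)} + v{\left(0 - -4 \right)} 14 = 8 + 1 \cdot 14 = 8 + 14 = 22$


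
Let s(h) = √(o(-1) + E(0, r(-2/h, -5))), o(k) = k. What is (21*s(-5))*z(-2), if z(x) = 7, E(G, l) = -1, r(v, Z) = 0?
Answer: 147*I*√2 ≈ 207.89*I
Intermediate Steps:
s(h) = I*√2 (s(h) = √(-1 - 1) = √(-2) = I*√2)
(21*s(-5))*z(-2) = (21*(I*√2))*7 = (21*I*√2)*7 = 147*I*√2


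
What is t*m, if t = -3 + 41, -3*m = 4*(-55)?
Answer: 8360/3 ≈ 2786.7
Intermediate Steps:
m = 220/3 (m = -4*(-55)/3 = -⅓*(-220) = 220/3 ≈ 73.333)
t = 38
t*m = 38*(220/3) = 8360/3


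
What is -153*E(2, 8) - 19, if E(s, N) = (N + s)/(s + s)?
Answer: -803/2 ≈ -401.50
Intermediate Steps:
E(s, N) = (N + s)/(2*s) (E(s, N) = (N + s)/((2*s)) = (N + s)*(1/(2*s)) = (N + s)/(2*s))
-153*E(2, 8) - 19 = -153*(8 + 2)/(2*2) - 19 = -153*10/(2*2) - 19 = -153*5/2 - 19 = -765/2 - 19 = -803/2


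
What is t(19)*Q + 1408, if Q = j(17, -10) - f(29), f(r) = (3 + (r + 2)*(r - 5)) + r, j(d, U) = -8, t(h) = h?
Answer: -13488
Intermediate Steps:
f(r) = 3 + r + (-5 + r)*(2 + r) (f(r) = (3 + (2 + r)*(-5 + r)) + r = (3 + (-5 + r)*(2 + r)) + r = 3 + r + (-5 + r)*(2 + r))
Q = -784 (Q = -8 - (-7 + 29² - 2*29) = -8 - (-7 + 841 - 58) = -8 - 1*776 = -8 - 776 = -784)
t(19)*Q + 1408 = 19*(-784) + 1408 = -14896 + 1408 = -13488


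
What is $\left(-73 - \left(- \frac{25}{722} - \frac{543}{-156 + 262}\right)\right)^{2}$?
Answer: $\frac{1684894861225}{366071689} \approx 4602.6$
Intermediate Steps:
$\left(-73 - \left(- \frac{25}{722} - \frac{543}{-156 + 262}\right)\right)^{2} = \left(-73 - \left(- \frac{25}{722} - \frac{543}{106}\right)\right)^{2} = \left(-73 + \left(543 \cdot \frac{1}{106} + \frac{25}{722}\right)\right)^{2} = \left(-73 + \left(\frac{543}{106} + \frac{25}{722}\right)\right)^{2} = \left(-73 + \frac{98674}{19133}\right)^{2} = \left(- \frac{1298035}{19133}\right)^{2} = \frac{1684894861225}{366071689}$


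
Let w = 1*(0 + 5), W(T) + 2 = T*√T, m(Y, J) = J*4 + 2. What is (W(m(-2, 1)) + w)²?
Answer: 225 + 36*√6 ≈ 313.18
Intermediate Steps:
m(Y, J) = 2 + 4*J (m(Y, J) = 4*J + 2 = 2 + 4*J)
W(T) = -2 + T^(3/2) (W(T) = -2 + T*√T = -2 + T^(3/2))
w = 5 (w = 1*5 = 5)
(W(m(-2, 1)) + w)² = ((-2 + (2 + 4*1)^(3/2)) + 5)² = ((-2 + (2 + 4)^(3/2)) + 5)² = ((-2 + 6^(3/2)) + 5)² = ((-2 + 6*√6) + 5)² = (3 + 6*√6)²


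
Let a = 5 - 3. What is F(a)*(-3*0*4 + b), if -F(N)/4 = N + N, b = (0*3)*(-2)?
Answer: 0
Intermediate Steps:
a = 2
b = 0 (b = 0*(-2) = 0)
F(N) = -8*N (F(N) = -4*(N + N) = -8*N)
F(a)*(-3*0*4 + b) = (-8*2)*(-3*0*4 + 0) = -16*(0*4 + 0) = -16*(0 + 0) = -16*0 = 0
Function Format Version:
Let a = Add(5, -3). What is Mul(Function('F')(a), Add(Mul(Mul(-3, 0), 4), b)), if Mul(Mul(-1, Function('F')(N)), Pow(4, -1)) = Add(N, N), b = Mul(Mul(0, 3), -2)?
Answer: 0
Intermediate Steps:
a = 2
b = 0 (b = Mul(0, -2) = 0)
Function('F')(N) = Mul(-8, N) (Function('F')(N) = Mul(-4, Add(N, N)) = Mul(-4, Mul(2, N)) = Mul(-8, N))
Mul(Function('F')(a), Add(Mul(Mul(-3, 0), 4), b)) = Mul(Mul(-8, 2), Add(Mul(Mul(-3, 0), 4), 0)) = Mul(-16, Add(Mul(0, 4), 0)) = Mul(-16, Add(0, 0)) = Mul(-16, 0) = 0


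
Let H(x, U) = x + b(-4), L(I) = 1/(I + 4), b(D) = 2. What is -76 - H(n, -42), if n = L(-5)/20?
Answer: -1559/20 ≈ -77.950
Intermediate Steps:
L(I) = 1/(4 + I)
n = -1/20 (n = 1/((4 - 5)*20) = (1/20)/(-1) = -1*1/20 = -1/20 ≈ -0.050000)
H(x, U) = 2 + x (H(x, U) = x + 2 = 2 + x)
-76 - H(n, -42) = -76 - (2 - 1/20) = -76 - 1*39/20 = -76 - 39/20 = -1559/20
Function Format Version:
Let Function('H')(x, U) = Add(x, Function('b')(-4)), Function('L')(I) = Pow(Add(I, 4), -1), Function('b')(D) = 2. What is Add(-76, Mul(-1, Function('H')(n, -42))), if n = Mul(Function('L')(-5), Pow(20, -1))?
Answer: Rational(-1559, 20) ≈ -77.950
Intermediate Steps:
Function('L')(I) = Pow(Add(4, I), -1)
n = Rational(-1, 20) (n = Mul(Pow(Add(4, -5), -1), Pow(20, -1)) = Mul(Pow(-1, -1), Rational(1, 20)) = Mul(-1, Rational(1, 20)) = Rational(-1, 20) ≈ -0.050000)
Function('H')(x, U) = Add(2, x) (Function('H')(x, U) = Add(x, 2) = Add(2, x))
Add(-76, Mul(-1, Function('H')(n, -42))) = Add(-76, Mul(-1, Add(2, Rational(-1, 20)))) = Add(-76, Mul(-1, Rational(39, 20))) = Add(-76, Rational(-39, 20)) = Rational(-1559, 20)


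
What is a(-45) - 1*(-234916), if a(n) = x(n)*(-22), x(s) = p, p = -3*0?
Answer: 234916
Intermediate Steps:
p = 0
x(s) = 0
a(n) = 0 (a(n) = 0*(-22) = 0)
a(-45) - 1*(-234916) = 0 - 1*(-234916) = 0 + 234916 = 234916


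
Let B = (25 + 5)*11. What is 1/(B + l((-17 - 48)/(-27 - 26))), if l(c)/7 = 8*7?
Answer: 1/722 ≈ 0.0013850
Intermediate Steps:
l(c) = 392 (l(c) = 7*(8*7) = 7*56 = 392)
B = 330 (B = 30*11 = 330)
1/(B + l((-17 - 48)/(-27 - 26))) = 1/(330 + 392) = 1/722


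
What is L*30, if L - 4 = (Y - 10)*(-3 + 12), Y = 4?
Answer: -1500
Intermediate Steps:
L = -50 (L = 4 + (4 - 10)*(-3 + 12) = 4 - 6*9 = 4 - 54 = -50)
L*30 = -50*30 = -1500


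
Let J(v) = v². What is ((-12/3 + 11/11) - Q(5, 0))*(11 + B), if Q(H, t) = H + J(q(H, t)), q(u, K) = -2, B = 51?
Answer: -744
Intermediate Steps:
Q(H, t) = 4 + H (Q(H, t) = H + (-2)² = H + 4 = 4 + H)
((-12/3 + 11/11) - Q(5, 0))*(11 + B) = ((-12/3 + 11/11) - (4 + 5))*(11 + 51) = ((-12*⅓ + 11*(1/11)) - 1*9)*62 = ((-4 + 1) - 9)*62 = (-3 - 9)*62 = -12*62 = -744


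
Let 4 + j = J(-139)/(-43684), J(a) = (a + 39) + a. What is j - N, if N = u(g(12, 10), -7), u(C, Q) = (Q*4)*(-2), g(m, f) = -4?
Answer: -2620801/43684 ≈ -59.995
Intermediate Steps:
u(C, Q) = -8*Q (u(C, Q) = (4*Q)*(-2) = -8*Q)
N = 56 (N = -8*(-7) = 56)
J(a) = 39 + 2*a (J(a) = (39 + a) + a = 39 + 2*a)
j = -174497/43684 (j = -4 + (39 + 2*(-139))/(-43684) = -4 + (39 - 278)*(-1/43684) = -4 - 239*(-1/43684) = -4 + 239/43684 = -174497/43684 ≈ -3.9945)
j - N = -174497/43684 - 1*56 = -174497/43684 - 56 = -2620801/43684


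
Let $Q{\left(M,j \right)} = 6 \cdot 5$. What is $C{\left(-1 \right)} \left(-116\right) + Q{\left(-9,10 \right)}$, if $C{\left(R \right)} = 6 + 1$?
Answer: $-782$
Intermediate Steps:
$C{\left(R \right)} = 7$
$Q{\left(M,j \right)} = 30$
$C{\left(-1 \right)} \left(-116\right) + Q{\left(-9,10 \right)} = 7 \left(-116\right) + 30 = -812 + 30 = -782$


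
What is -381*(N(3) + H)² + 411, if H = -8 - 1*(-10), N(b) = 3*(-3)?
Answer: -18258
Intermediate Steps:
N(b) = -9
H = 2 (H = -8 + 10 = 2)
-381*(N(3) + H)² + 411 = -381*(-9 + 2)² + 411 = -381*(-7)² + 411 = -381*49 + 411 = -18669 + 411 = -18258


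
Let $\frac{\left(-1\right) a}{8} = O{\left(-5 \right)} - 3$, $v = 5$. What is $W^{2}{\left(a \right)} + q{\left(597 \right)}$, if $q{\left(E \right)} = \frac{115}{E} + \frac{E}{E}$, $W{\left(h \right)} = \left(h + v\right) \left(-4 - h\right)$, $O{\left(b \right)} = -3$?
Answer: $\frac{4534535704}{597} \approx 7.5955 \cdot 10^{6}$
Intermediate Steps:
$a = 48$ ($a = - 8 \left(-3 - 3\right) = \left(-8\right) \left(-6\right) = 48$)
$W{\left(h \right)} = \left(-4 - h\right) \left(5 + h\right)$ ($W{\left(h \right)} = \left(h + 5\right) \left(-4 - h\right) = \left(5 + h\right) \left(-4 - h\right) = \left(-4 - h\right) \left(5 + h\right)$)
$q{\left(E \right)} = 1 + \frac{115}{E}$ ($q{\left(E \right)} = \frac{115}{E} + 1 = 1 + \frac{115}{E}$)
$W^{2}{\left(a \right)} + q{\left(597 \right)} = \left(-20 - 48^{2} - 432\right)^{2} + \frac{115 + 597}{597} = \left(-20 - 2304 - 432\right)^{2} + \frac{1}{597} \cdot 712 = \left(-20 - 2304 - 432\right)^{2} + \frac{712}{597} = \left(-2756\right)^{2} + \frac{712}{597} = 7595536 + \frac{712}{597} = \frac{4534535704}{597}$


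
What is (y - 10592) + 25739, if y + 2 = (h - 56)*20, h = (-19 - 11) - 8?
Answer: 13265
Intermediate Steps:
h = -38 (h = -30 - 8 = -38)
y = -1882 (y = -2 + (-38 - 56)*20 = -2 - 94*20 = -2 - 1880 = -1882)
(y - 10592) + 25739 = (-1882 - 10592) + 25739 = -12474 + 25739 = 13265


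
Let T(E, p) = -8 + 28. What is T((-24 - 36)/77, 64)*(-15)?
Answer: -300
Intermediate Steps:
T(E, p) = 20
T((-24 - 36)/77, 64)*(-15) = 20*(-15) = -300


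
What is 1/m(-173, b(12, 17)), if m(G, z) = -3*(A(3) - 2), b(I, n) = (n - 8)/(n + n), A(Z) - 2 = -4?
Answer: 1/12 ≈ 0.083333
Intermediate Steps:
A(Z) = -2 (A(Z) = 2 - 4 = -2)
b(I, n) = (-8 + n)/(2*n) (b(I, n) = (-8 + n)/((2*n)) = (-8 + n)*(1/(2*n)) = (-8 + n)/(2*n))
m(G, z) = 12 (m(G, z) = -3*(-2 - 2) = -3*(-4) = 12)
1/m(-173, b(12, 17)) = 1/12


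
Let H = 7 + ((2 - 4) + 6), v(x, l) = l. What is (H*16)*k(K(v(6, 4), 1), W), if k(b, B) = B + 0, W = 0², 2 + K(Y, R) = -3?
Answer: 0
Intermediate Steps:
K(Y, R) = -5 (K(Y, R) = -2 - 3 = -5)
W = 0
k(b, B) = B
H = 11 (H = 7 + (-2 + 6) = 7 + 4 = 11)
(H*16)*k(K(v(6, 4), 1), W) = (11*16)*0 = 176*0 = 0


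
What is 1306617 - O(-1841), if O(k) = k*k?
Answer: -2082664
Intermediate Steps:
O(k) = k²
1306617 - O(-1841) = 1306617 - 1*(-1841)² = 1306617 - 1*3389281 = 1306617 - 3389281 = -2082664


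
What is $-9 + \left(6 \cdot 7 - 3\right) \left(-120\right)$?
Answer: $-4689$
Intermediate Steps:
$-9 + \left(6 \cdot 7 - 3\right) \left(-120\right) = -9 + \left(42 - 3\right) \left(-120\right) = -9 + 39 \left(-120\right) = -9 - 4680 = -4689$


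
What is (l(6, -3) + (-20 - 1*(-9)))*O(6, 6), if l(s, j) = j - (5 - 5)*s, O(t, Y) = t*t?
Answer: -504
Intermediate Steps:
O(t, Y) = t²
l(s, j) = j (l(s, j) = j - 0*s = j - 1*0 = j + 0 = j)
(l(6, -3) + (-20 - 1*(-9)))*O(6, 6) = (-3 + (-20 - 1*(-9)))*6² = (-3 + (-20 + 9))*36 = (-3 - 11)*36 = -14*36 = -504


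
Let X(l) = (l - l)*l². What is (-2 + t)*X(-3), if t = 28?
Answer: 0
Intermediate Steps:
X(l) = 0 (X(l) = 0*l² = 0)
(-2 + t)*X(-3) = (-2 + 28)*0 = 26*0 = 0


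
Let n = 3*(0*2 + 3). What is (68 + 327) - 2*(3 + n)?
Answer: 371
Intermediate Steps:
n = 9 (n = 3*(0 + 3) = 3*3 = 9)
(68 + 327) - 2*(3 + n) = (68 + 327) - 2*(3 + 9) = 395 - 2*12 = 395 - 24 = 371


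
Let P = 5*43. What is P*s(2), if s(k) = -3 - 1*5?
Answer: -1720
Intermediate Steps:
s(k) = -8 (s(k) = -3 - 5 = -8)
P = 215
P*s(2) = 215*(-8) = -1720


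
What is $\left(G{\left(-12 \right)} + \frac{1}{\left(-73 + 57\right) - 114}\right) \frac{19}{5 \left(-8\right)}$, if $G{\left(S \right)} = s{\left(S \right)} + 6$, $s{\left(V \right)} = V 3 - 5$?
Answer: $\frac{86469}{5200} \approx 16.629$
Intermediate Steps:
$s{\left(V \right)} = -5 + 3 V$ ($s{\left(V \right)} = 3 V - 5 = -5 + 3 V$)
$G{\left(S \right)} = 1 + 3 S$ ($G{\left(S \right)} = \left(-5 + 3 S\right) + 6 = 1 + 3 S$)
$\left(G{\left(-12 \right)} + \frac{1}{\left(-73 + 57\right) - 114}\right) \frac{19}{5 \left(-8\right)} = \left(\left(1 + 3 \left(-12\right)\right) + \frac{1}{\left(-73 + 57\right) - 114}\right) \frac{19}{5 \left(-8\right)} = \left(\left(1 - 36\right) + \frac{1}{-16 - 114}\right) \frac{19}{-40} = \left(-35 + \frac{1}{-130}\right) 19 \left(- \frac{1}{40}\right) = \left(-35 - \frac{1}{130}\right) \left(- \frac{19}{40}\right) = \left(- \frac{4551}{130}\right) \left(- \frac{19}{40}\right) = \frac{86469}{5200}$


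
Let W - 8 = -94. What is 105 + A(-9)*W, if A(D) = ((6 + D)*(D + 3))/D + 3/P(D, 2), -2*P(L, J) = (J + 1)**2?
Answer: 1003/3 ≈ 334.33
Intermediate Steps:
W = -86 (W = 8 - 94 = -86)
P(L, J) = -(1 + J)**2/2 (P(L, J) = -(J + 1)**2/2 = -(1 + J)**2/2)
A(D) = -2/3 + (3 + D)*(6 + D)/D (A(D) = ((6 + D)*(D + 3))/D + 3/((-(1 + 2)**2/2)) = ((6 + D)*(3 + D))/D + 3/((-1/2*3**2)) = ((3 + D)*(6 + D))/D + 3/((-1/2*9)) = (3 + D)*(6 + D)/D + 3/(-9/2) = (3 + D)*(6 + D)/D + 3*(-2/9) = (3 + D)*(6 + D)/D - 2/3 = -2/3 + (3 + D)*(6 + D)/D)
105 + A(-9)*W = 105 + (25/3 - 9 + 18/(-9))*(-86) = 105 + (25/3 - 9 + 18*(-1/9))*(-86) = 105 + (25/3 - 9 - 2)*(-86) = 105 - 8/3*(-86) = 105 + 688/3 = 1003/3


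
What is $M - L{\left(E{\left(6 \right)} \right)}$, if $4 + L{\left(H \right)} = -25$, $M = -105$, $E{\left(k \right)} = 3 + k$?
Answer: $-76$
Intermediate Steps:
$L{\left(H \right)} = -29$ ($L{\left(H \right)} = -4 - 25 = -29$)
$M - L{\left(E{\left(6 \right)} \right)} = -105 - -29 = -105 + 29 = -76$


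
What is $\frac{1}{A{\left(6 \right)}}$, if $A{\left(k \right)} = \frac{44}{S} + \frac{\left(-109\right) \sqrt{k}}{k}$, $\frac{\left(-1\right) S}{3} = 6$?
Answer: $\frac{396}{319819} - \frac{2943 \sqrt{6}}{319819} \approx -0.021302$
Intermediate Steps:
$S = -18$ ($S = \left(-3\right) 6 = -18$)
$A{\left(k \right)} = - \frac{22}{9} - \frac{109}{\sqrt{k}}$ ($A{\left(k \right)} = \frac{44}{-18} + \frac{\left(-109\right) \sqrt{k}}{k} = 44 \left(- \frac{1}{18}\right) - \frac{109}{\sqrt{k}} = - \frac{22}{9} - \frac{109}{\sqrt{k}}$)
$\frac{1}{A{\left(6 \right)}} = \frac{1}{- \frac{22}{9} - \frac{109}{\sqrt{6}}} = \frac{1}{- \frac{22}{9} - 109 \frac{\sqrt{6}}{6}} = \frac{1}{- \frac{22}{9} - \frac{109 \sqrt{6}}{6}}$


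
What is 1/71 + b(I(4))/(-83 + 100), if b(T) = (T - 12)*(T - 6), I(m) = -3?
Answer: 9602/1207 ≈ 7.9553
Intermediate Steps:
b(T) = (-12 + T)*(-6 + T)
1/71 + b(I(4))/(-83 + 100) = 1/71 + (72 + (-3)² - 18*(-3))/(-83 + 100) = 1/71 + (72 + 9 + 54)/17 = 1/71 + (1/17)*135 = 1/71 + 135/17 = 9602/1207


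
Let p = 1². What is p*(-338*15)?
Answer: -5070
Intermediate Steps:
p = 1
p*(-338*15) = 1*(-338*15) = 1*(-5070) = -5070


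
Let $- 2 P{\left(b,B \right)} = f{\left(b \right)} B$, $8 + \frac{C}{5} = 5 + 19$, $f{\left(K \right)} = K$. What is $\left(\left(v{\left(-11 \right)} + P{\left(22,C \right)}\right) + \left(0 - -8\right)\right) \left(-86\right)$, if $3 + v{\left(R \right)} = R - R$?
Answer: $75250$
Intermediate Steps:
$v{\left(R \right)} = -3$ ($v{\left(R \right)} = -3 + \left(R - R\right) = -3 + 0 = -3$)
$C = 80$ ($C = -40 + 5 \left(5 + 19\right) = -40 + 5 \cdot 24 = -40 + 120 = 80$)
$P{\left(b,B \right)} = - \frac{B b}{2}$ ($P{\left(b,B \right)} = - \frac{b B}{2} = - \frac{B b}{2}$)
$\left(\left(v{\left(-11 \right)} + P{\left(22,C \right)}\right) + \left(0 - -8\right)\right) \left(-86\right) = \left(\left(-3 - 40 \cdot 22\right) + \left(0 - -8\right)\right) \left(-86\right) = \left(\left(-3 - 880\right) + \left(0 + 8\right)\right) \left(-86\right) = \left(-883 + 8\right) \left(-86\right) = \left(-875\right) \left(-86\right) = 75250$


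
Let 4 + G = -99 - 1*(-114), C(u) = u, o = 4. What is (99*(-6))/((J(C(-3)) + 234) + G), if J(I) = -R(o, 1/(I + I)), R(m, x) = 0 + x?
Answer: -3564/1471 ≈ -2.4228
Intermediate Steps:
R(m, x) = x
J(I) = -1/(2*I) (J(I) = -1/(I + I) = -1/(2*I))
G = 11 (G = -4 + (-99 - 1*(-114)) = -4 + (-99 + 114) = -4 + 15 = 11)
(99*(-6))/((J(C(-3)) + 234) + G) = (99*(-6))/((-½/(-3) + 234) + 11) = -594/((-½*(-⅓) + 234) + 11) = -594/((⅙ + 234) + 11) = -594/(1405/6 + 11) = -594/1471/6 = -594*6/1471 = -3564/1471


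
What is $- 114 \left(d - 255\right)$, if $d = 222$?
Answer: $3762$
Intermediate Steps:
$- 114 \left(d - 255\right) = - 114 \left(222 - 255\right) = \left(-114\right) \left(-33\right) = 3762$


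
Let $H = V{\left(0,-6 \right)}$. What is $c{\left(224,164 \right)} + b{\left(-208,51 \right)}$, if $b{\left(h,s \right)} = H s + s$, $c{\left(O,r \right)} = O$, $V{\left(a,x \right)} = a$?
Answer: $275$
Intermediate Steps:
$H = 0$
$b{\left(h,s \right)} = s$ ($b{\left(h,s \right)} = 0 s + s = 0 + s = s$)
$c{\left(224,164 \right)} + b{\left(-208,51 \right)} = 224 + 51 = 275$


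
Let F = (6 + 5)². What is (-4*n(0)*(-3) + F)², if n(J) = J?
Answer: 14641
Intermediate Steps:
F = 121 (F = 11² = 121)
(-4*n(0)*(-3) + F)² = (-4*0*(-3) + 121)² = (0*(-3) + 121)² = (0 + 121)² = 121² = 14641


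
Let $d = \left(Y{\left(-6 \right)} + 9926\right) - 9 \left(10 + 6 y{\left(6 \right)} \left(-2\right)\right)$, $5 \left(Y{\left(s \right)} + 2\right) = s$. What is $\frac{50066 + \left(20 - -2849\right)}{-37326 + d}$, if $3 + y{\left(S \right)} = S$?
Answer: $- \frac{88225}{45282} \approx -1.9483$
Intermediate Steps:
$Y{\left(s \right)} = -2 + \frac{s}{5}$
$y{\left(S \right)} = -3 + S$
$d = \frac{50784}{5}$ ($d = \left(\left(-2 + \frac{1}{5} \left(-6\right)\right) + 9926\right) - 9 \left(10 + 6 \left(-3 + 6\right) \left(-2\right)\right) = \left(\left(-2 - \frac{6}{5}\right) + 9926\right) - 9 \left(10 + 6 \cdot 3 \left(-2\right)\right) = \left(- \frac{16}{5} + 9926\right) - 9 \left(10 + 18 \left(-2\right)\right) = \frac{49614}{5} - 9 \left(10 - 36\right) = \frac{49614}{5} - -234 = \frac{49614}{5} + 234 = \frac{50784}{5} \approx 10157.0$)
$\frac{50066 + \left(20 - -2849\right)}{-37326 + d} = \frac{50066 + \left(20 - -2849\right)}{-37326 + \frac{50784}{5}} = \frac{50066 + \left(20 + 2849\right)}{- \frac{135846}{5}} = \left(50066 + 2869\right) \left(- \frac{5}{135846}\right) = 52935 \left(- \frac{5}{135846}\right) = - \frac{88225}{45282}$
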